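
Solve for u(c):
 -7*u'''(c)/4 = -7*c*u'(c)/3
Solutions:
 u(c) = C1 + Integral(C2*airyai(6^(2/3)*c/3) + C3*airybi(6^(2/3)*c/3), c)


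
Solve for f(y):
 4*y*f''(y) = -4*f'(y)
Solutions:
 f(y) = C1 + C2*log(y)


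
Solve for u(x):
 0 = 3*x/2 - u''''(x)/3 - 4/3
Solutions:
 u(x) = C1 + C2*x + C3*x^2 + C4*x^3 + 3*x^5/80 - x^4/6


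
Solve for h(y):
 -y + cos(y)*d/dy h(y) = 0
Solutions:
 h(y) = C1 + Integral(y/cos(y), y)


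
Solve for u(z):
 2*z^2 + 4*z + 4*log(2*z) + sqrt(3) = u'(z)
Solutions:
 u(z) = C1 + 2*z^3/3 + 2*z^2 + 4*z*log(z) - 4*z + sqrt(3)*z + z*log(16)


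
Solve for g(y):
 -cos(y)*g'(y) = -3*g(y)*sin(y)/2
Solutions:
 g(y) = C1/cos(y)^(3/2)


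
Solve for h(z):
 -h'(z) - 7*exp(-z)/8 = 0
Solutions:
 h(z) = C1 + 7*exp(-z)/8


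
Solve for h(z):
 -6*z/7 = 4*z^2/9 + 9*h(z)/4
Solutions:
 h(z) = 8*z*(-14*z - 27)/567


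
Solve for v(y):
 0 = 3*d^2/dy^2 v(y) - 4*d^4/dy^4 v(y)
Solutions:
 v(y) = C1 + C2*y + C3*exp(-sqrt(3)*y/2) + C4*exp(sqrt(3)*y/2)


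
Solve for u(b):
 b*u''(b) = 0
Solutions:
 u(b) = C1 + C2*b


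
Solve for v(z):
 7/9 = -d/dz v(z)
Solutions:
 v(z) = C1 - 7*z/9


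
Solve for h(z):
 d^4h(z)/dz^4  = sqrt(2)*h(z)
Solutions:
 h(z) = C1*exp(-2^(1/8)*z) + C2*exp(2^(1/8)*z) + C3*sin(2^(1/8)*z) + C4*cos(2^(1/8)*z)


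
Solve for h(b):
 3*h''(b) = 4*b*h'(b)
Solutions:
 h(b) = C1 + C2*erfi(sqrt(6)*b/3)


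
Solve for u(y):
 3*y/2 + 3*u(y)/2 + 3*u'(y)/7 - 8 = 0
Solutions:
 u(y) = C1*exp(-7*y/2) - y + 118/21


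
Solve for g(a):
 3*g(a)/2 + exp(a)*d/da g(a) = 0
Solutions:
 g(a) = C1*exp(3*exp(-a)/2)


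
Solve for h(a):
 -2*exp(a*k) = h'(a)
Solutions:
 h(a) = C1 - 2*exp(a*k)/k


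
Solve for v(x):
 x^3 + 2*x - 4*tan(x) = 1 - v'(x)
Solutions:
 v(x) = C1 - x^4/4 - x^2 + x - 4*log(cos(x))


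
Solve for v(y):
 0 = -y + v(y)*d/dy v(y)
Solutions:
 v(y) = -sqrt(C1 + y^2)
 v(y) = sqrt(C1 + y^2)


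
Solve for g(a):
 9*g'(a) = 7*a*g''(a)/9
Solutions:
 g(a) = C1 + C2*a^(88/7)


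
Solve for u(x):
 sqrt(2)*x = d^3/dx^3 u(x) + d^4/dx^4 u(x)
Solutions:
 u(x) = C1 + C2*x + C3*x^2 + C4*exp(-x) + sqrt(2)*x^4/24 - sqrt(2)*x^3/6


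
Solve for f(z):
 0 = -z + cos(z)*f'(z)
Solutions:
 f(z) = C1 + Integral(z/cos(z), z)


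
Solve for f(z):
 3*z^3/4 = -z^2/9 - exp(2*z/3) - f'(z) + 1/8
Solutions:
 f(z) = C1 - 3*z^4/16 - z^3/27 + z/8 - 3*exp(2*z/3)/2


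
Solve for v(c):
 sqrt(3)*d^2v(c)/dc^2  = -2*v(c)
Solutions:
 v(c) = C1*sin(sqrt(2)*3^(3/4)*c/3) + C2*cos(sqrt(2)*3^(3/4)*c/3)


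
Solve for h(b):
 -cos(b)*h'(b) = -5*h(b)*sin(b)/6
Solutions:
 h(b) = C1/cos(b)^(5/6)


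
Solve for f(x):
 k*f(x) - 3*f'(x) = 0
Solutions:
 f(x) = C1*exp(k*x/3)


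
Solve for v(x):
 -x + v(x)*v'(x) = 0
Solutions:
 v(x) = -sqrt(C1 + x^2)
 v(x) = sqrt(C1 + x^2)


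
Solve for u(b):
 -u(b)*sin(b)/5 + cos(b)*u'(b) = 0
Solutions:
 u(b) = C1/cos(b)^(1/5)


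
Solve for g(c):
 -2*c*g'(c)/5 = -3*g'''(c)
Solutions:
 g(c) = C1 + Integral(C2*airyai(15^(2/3)*2^(1/3)*c/15) + C3*airybi(15^(2/3)*2^(1/3)*c/15), c)


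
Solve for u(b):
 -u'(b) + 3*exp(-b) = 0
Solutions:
 u(b) = C1 - 3*exp(-b)


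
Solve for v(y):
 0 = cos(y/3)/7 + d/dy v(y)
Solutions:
 v(y) = C1 - 3*sin(y/3)/7


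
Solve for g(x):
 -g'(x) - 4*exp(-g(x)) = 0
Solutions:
 g(x) = log(C1 - 4*x)


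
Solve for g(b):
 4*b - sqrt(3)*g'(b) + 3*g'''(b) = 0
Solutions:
 g(b) = C1 + C2*exp(-3^(3/4)*b/3) + C3*exp(3^(3/4)*b/3) + 2*sqrt(3)*b^2/3


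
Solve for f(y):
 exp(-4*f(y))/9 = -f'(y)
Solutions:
 f(y) = log(-I*(C1 - 4*y/9)^(1/4))
 f(y) = log(I*(C1 - 4*y/9)^(1/4))
 f(y) = log(-(C1 - 4*y/9)^(1/4))
 f(y) = log(C1 - 4*y/9)/4


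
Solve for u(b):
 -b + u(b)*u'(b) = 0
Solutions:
 u(b) = -sqrt(C1 + b^2)
 u(b) = sqrt(C1 + b^2)


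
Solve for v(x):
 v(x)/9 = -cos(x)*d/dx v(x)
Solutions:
 v(x) = C1*(sin(x) - 1)^(1/18)/(sin(x) + 1)^(1/18)


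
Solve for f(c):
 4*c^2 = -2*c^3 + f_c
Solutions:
 f(c) = C1 + c^4/2 + 4*c^3/3


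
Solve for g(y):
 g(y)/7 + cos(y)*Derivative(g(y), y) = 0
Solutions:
 g(y) = C1*(sin(y) - 1)^(1/14)/(sin(y) + 1)^(1/14)


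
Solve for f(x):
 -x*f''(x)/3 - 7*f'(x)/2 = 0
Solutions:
 f(x) = C1 + C2/x^(19/2)


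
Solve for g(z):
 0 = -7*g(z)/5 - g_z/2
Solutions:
 g(z) = C1*exp(-14*z/5)


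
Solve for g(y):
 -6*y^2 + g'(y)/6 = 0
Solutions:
 g(y) = C1 + 12*y^3


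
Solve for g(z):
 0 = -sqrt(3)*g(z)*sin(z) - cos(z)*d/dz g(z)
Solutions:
 g(z) = C1*cos(z)^(sqrt(3))


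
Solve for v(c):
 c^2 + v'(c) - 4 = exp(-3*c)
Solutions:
 v(c) = C1 - c^3/3 + 4*c - exp(-3*c)/3


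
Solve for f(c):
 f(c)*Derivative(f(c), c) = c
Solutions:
 f(c) = -sqrt(C1 + c^2)
 f(c) = sqrt(C1 + c^2)


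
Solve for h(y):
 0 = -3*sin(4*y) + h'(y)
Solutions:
 h(y) = C1 - 3*cos(4*y)/4


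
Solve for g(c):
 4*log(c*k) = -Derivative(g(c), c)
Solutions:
 g(c) = C1 - 4*c*log(c*k) + 4*c


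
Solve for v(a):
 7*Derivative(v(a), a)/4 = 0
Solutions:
 v(a) = C1


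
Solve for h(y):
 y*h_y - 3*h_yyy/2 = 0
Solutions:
 h(y) = C1 + Integral(C2*airyai(2^(1/3)*3^(2/3)*y/3) + C3*airybi(2^(1/3)*3^(2/3)*y/3), y)


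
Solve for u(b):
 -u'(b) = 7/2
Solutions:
 u(b) = C1 - 7*b/2


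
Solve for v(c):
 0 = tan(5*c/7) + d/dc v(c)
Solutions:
 v(c) = C1 + 7*log(cos(5*c/7))/5


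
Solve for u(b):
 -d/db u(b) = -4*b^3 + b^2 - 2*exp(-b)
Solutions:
 u(b) = C1 + b^4 - b^3/3 - 2*exp(-b)


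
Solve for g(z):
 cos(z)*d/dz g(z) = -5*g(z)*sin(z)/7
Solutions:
 g(z) = C1*cos(z)^(5/7)


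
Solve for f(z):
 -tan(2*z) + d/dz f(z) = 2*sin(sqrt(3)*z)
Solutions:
 f(z) = C1 - log(cos(2*z))/2 - 2*sqrt(3)*cos(sqrt(3)*z)/3


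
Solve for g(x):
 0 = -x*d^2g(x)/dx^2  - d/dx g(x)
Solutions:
 g(x) = C1 + C2*log(x)


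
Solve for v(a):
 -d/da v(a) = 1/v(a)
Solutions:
 v(a) = -sqrt(C1 - 2*a)
 v(a) = sqrt(C1 - 2*a)


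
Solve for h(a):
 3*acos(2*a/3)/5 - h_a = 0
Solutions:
 h(a) = C1 + 3*a*acos(2*a/3)/5 - 3*sqrt(9 - 4*a^2)/10


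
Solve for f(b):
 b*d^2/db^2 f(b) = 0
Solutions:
 f(b) = C1 + C2*b


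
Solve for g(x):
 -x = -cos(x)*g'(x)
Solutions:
 g(x) = C1 + Integral(x/cos(x), x)


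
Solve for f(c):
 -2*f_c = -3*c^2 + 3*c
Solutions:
 f(c) = C1 + c^3/2 - 3*c^2/4


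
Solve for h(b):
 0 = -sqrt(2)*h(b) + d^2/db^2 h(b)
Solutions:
 h(b) = C1*exp(-2^(1/4)*b) + C2*exp(2^(1/4)*b)


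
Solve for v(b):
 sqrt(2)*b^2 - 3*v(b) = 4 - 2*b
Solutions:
 v(b) = sqrt(2)*b^2/3 + 2*b/3 - 4/3


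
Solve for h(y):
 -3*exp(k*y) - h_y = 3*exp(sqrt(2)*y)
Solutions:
 h(y) = C1 - 3*sqrt(2)*exp(sqrt(2)*y)/2 - 3*exp(k*y)/k


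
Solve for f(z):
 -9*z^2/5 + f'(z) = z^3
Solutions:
 f(z) = C1 + z^4/4 + 3*z^3/5


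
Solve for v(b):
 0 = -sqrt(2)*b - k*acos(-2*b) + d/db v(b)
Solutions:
 v(b) = C1 + sqrt(2)*b^2/2 + k*(b*acos(-2*b) + sqrt(1 - 4*b^2)/2)


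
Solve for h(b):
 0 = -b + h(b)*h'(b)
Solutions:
 h(b) = -sqrt(C1 + b^2)
 h(b) = sqrt(C1 + b^2)


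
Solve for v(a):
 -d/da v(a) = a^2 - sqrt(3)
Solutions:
 v(a) = C1 - a^3/3 + sqrt(3)*a


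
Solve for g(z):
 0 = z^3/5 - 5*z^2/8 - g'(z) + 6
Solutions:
 g(z) = C1 + z^4/20 - 5*z^3/24 + 6*z


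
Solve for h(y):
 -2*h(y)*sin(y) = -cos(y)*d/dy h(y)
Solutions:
 h(y) = C1/cos(y)^2


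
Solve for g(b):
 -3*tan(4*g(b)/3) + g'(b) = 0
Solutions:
 g(b) = -3*asin(C1*exp(4*b))/4 + 3*pi/4
 g(b) = 3*asin(C1*exp(4*b))/4


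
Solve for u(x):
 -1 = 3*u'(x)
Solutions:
 u(x) = C1 - x/3


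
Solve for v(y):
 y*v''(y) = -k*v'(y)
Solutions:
 v(y) = C1 + y^(1 - re(k))*(C2*sin(log(y)*Abs(im(k))) + C3*cos(log(y)*im(k)))


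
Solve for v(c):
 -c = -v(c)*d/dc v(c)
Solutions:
 v(c) = -sqrt(C1 + c^2)
 v(c) = sqrt(C1 + c^2)


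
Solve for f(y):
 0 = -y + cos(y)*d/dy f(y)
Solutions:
 f(y) = C1 + Integral(y/cos(y), y)


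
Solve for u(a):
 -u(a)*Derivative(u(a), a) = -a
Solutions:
 u(a) = -sqrt(C1 + a^2)
 u(a) = sqrt(C1 + a^2)


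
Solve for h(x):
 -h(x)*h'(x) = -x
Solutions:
 h(x) = -sqrt(C1 + x^2)
 h(x) = sqrt(C1 + x^2)


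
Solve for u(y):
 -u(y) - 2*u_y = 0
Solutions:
 u(y) = C1*exp(-y/2)


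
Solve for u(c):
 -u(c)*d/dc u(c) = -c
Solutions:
 u(c) = -sqrt(C1 + c^2)
 u(c) = sqrt(C1 + c^2)


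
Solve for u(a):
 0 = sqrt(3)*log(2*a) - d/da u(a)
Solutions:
 u(a) = C1 + sqrt(3)*a*log(a) - sqrt(3)*a + sqrt(3)*a*log(2)


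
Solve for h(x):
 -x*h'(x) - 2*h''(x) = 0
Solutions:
 h(x) = C1 + C2*erf(x/2)


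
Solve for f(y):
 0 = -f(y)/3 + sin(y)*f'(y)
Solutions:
 f(y) = C1*(cos(y) - 1)^(1/6)/(cos(y) + 1)^(1/6)


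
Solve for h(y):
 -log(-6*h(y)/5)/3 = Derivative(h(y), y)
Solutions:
 3*Integral(1/(log(-_y) - log(5) + log(6)), (_y, h(y))) = C1 - y


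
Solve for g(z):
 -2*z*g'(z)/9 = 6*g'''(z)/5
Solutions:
 g(z) = C1 + Integral(C2*airyai(-5^(1/3)*z/3) + C3*airybi(-5^(1/3)*z/3), z)


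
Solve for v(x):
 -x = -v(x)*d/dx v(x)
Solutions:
 v(x) = -sqrt(C1 + x^2)
 v(x) = sqrt(C1 + x^2)


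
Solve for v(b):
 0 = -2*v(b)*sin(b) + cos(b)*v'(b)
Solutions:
 v(b) = C1/cos(b)^2


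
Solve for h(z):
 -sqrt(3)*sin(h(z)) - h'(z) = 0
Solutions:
 h(z) = -acos((-C1 - exp(2*sqrt(3)*z))/(C1 - exp(2*sqrt(3)*z))) + 2*pi
 h(z) = acos((-C1 - exp(2*sqrt(3)*z))/(C1 - exp(2*sqrt(3)*z)))


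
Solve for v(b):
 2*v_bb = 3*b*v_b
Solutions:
 v(b) = C1 + C2*erfi(sqrt(3)*b/2)


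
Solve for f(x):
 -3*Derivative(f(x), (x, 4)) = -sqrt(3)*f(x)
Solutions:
 f(x) = C1*exp(-3^(7/8)*x/3) + C2*exp(3^(7/8)*x/3) + C3*sin(3^(7/8)*x/3) + C4*cos(3^(7/8)*x/3)


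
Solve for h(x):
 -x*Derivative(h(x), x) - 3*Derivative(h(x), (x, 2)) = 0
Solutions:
 h(x) = C1 + C2*erf(sqrt(6)*x/6)


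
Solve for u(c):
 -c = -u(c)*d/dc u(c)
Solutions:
 u(c) = -sqrt(C1 + c^2)
 u(c) = sqrt(C1 + c^2)


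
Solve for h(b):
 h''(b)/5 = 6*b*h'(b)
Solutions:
 h(b) = C1 + C2*erfi(sqrt(15)*b)


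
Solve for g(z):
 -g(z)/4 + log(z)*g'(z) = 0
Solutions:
 g(z) = C1*exp(li(z)/4)


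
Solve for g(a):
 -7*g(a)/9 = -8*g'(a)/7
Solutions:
 g(a) = C1*exp(49*a/72)


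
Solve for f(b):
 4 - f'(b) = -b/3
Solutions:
 f(b) = C1 + b^2/6 + 4*b


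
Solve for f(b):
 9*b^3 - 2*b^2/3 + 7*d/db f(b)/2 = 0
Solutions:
 f(b) = C1 - 9*b^4/14 + 4*b^3/63


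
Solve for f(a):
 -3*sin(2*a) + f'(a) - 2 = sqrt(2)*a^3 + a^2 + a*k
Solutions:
 f(a) = C1 + sqrt(2)*a^4/4 + a^3/3 + a^2*k/2 + 2*a - 3*cos(2*a)/2


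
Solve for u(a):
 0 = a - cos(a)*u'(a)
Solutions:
 u(a) = C1 + Integral(a/cos(a), a)


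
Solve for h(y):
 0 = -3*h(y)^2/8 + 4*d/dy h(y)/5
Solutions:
 h(y) = -32/(C1 + 15*y)


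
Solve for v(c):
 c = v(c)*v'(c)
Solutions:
 v(c) = -sqrt(C1 + c^2)
 v(c) = sqrt(C1 + c^2)


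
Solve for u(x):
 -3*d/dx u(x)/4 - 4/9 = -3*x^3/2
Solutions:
 u(x) = C1 + x^4/2 - 16*x/27


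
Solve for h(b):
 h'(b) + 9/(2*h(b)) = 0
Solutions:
 h(b) = -sqrt(C1 - 9*b)
 h(b) = sqrt(C1 - 9*b)


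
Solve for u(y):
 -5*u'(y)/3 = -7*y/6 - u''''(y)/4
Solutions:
 u(y) = C1 + C4*exp(20^(1/3)*3^(2/3)*y/3) + 7*y^2/20 + (C2*sin(20^(1/3)*3^(1/6)*y/2) + C3*cos(20^(1/3)*3^(1/6)*y/2))*exp(-20^(1/3)*3^(2/3)*y/6)


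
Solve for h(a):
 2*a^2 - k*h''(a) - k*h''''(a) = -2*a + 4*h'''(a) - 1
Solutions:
 h(a) = C1 + C2*a + C3*exp(a*(sqrt(4 - k^2) - 2)/k) + C4*exp(-a*(sqrt(4 - k^2) + 2)/k) + a^4/(6*k) + a^3*(1 - 8/k)/(3*k) + a^2*(-3/2 - 4/k + 32/k^2)/k


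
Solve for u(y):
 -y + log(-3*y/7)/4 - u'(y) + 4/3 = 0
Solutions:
 u(y) = C1 - y^2/2 + y*log(-y)/4 + y*(-3*log(7) + 3*log(3) + 13)/12


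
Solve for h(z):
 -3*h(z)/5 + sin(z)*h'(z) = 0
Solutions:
 h(z) = C1*(cos(z) - 1)^(3/10)/(cos(z) + 1)^(3/10)


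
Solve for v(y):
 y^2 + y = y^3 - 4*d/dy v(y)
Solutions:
 v(y) = C1 + y^4/16 - y^3/12 - y^2/8


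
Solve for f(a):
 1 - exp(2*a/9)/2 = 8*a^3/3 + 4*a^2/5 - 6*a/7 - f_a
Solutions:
 f(a) = C1 + 2*a^4/3 + 4*a^3/15 - 3*a^2/7 - a + 9*exp(2*a/9)/4


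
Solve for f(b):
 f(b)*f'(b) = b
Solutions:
 f(b) = -sqrt(C1 + b^2)
 f(b) = sqrt(C1 + b^2)


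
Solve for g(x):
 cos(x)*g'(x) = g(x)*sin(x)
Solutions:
 g(x) = C1/cos(x)


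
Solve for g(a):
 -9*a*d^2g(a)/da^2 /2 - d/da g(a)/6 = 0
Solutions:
 g(a) = C1 + C2*a^(26/27)


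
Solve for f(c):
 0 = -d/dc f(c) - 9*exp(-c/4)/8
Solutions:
 f(c) = C1 + 9*exp(-c/4)/2


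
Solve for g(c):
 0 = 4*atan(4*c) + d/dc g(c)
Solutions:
 g(c) = C1 - 4*c*atan(4*c) + log(16*c^2 + 1)/2


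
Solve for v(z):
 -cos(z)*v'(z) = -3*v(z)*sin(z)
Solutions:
 v(z) = C1/cos(z)^3


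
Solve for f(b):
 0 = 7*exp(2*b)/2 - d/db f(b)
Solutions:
 f(b) = C1 + 7*exp(2*b)/4


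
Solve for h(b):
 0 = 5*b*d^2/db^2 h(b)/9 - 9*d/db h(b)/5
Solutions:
 h(b) = C1 + C2*b^(106/25)


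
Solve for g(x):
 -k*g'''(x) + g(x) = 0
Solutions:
 g(x) = C1*exp(x*(1/k)^(1/3)) + C2*exp(x*(-1 + sqrt(3)*I)*(1/k)^(1/3)/2) + C3*exp(-x*(1 + sqrt(3)*I)*(1/k)^(1/3)/2)


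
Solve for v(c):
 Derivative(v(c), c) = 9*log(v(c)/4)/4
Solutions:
 4*Integral(1/(-log(_y) + 2*log(2)), (_y, v(c)))/9 = C1 - c


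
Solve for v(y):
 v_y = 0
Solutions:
 v(y) = C1


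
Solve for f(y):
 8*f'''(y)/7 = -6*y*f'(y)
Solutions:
 f(y) = C1 + Integral(C2*airyai(-42^(1/3)*y/2) + C3*airybi(-42^(1/3)*y/2), y)


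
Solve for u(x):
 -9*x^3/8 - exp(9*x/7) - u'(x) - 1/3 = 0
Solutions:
 u(x) = C1 - 9*x^4/32 - x/3 - 7*exp(9*x/7)/9


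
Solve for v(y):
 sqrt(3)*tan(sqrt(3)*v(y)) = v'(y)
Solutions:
 v(y) = sqrt(3)*(pi - asin(C1*exp(3*y)))/3
 v(y) = sqrt(3)*asin(C1*exp(3*y))/3


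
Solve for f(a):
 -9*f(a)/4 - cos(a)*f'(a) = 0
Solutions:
 f(a) = C1*(sin(a) - 1)^(9/8)/(sin(a) + 1)^(9/8)


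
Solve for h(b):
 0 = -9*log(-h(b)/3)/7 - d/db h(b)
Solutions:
 7*Integral(1/(log(-_y) - log(3)), (_y, h(b)))/9 = C1 - b


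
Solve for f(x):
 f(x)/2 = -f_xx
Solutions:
 f(x) = C1*sin(sqrt(2)*x/2) + C2*cos(sqrt(2)*x/2)


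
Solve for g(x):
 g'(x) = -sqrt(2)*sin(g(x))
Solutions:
 g(x) = -acos((-C1 - exp(2*sqrt(2)*x))/(C1 - exp(2*sqrt(2)*x))) + 2*pi
 g(x) = acos((-C1 - exp(2*sqrt(2)*x))/(C1 - exp(2*sqrt(2)*x)))


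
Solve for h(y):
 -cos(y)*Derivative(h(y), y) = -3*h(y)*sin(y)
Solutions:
 h(y) = C1/cos(y)^3


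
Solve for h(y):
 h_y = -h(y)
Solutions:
 h(y) = C1*exp(-y)


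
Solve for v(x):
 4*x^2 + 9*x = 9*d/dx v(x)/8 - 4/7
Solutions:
 v(x) = C1 + 32*x^3/27 + 4*x^2 + 32*x/63


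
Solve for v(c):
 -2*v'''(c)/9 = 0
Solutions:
 v(c) = C1 + C2*c + C3*c^2


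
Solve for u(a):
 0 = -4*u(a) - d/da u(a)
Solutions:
 u(a) = C1*exp(-4*a)


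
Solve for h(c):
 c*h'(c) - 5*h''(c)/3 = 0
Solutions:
 h(c) = C1 + C2*erfi(sqrt(30)*c/10)


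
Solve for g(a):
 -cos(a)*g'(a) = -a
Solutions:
 g(a) = C1 + Integral(a/cos(a), a)


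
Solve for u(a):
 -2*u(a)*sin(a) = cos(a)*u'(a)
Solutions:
 u(a) = C1*cos(a)^2


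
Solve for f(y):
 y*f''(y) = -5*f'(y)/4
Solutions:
 f(y) = C1 + C2/y^(1/4)


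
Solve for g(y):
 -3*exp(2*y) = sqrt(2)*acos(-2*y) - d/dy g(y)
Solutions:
 g(y) = C1 + sqrt(2)*(y*acos(-2*y) + sqrt(1 - 4*y^2)/2) + 3*exp(2*y)/2


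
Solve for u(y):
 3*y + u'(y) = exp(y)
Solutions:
 u(y) = C1 - 3*y^2/2 + exp(y)


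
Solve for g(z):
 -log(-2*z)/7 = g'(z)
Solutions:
 g(z) = C1 - z*log(-z)/7 + z*(1 - log(2))/7


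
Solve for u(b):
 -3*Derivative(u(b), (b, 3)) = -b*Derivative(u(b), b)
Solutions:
 u(b) = C1 + Integral(C2*airyai(3^(2/3)*b/3) + C3*airybi(3^(2/3)*b/3), b)


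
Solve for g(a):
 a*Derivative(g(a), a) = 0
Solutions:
 g(a) = C1


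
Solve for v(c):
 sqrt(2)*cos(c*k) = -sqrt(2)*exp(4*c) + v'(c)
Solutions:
 v(c) = C1 + sqrt(2)*exp(4*c)/4 + sqrt(2)*sin(c*k)/k


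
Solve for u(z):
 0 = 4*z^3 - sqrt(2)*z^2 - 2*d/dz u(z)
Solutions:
 u(z) = C1 + z^4/2 - sqrt(2)*z^3/6


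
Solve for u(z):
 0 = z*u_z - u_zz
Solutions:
 u(z) = C1 + C2*erfi(sqrt(2)*z/2)


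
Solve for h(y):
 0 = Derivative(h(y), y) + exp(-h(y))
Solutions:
 h(y) = log(C1 - y)


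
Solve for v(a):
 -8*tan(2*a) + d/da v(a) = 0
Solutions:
 v(a) = C1 - 4*log(cos(2*a))


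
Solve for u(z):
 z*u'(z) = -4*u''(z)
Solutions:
 u(z) = C1 + C2*erf(sqrt(2)*z/4)


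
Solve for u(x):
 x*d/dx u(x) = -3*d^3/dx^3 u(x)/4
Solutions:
 u(x) = C1 + Integral(C2*airyai(-6^(2/3)*x/3) + C3*airybi(-6^(2/3)*x/3), x)


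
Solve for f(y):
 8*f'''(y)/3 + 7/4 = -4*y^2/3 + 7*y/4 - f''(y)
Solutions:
 f(y) = C1 + C2*y + C3*exp(-3*y/8) - y^4/9 + 319*y^3/216 - 2741*y^2/216


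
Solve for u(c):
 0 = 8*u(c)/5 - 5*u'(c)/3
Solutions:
 u(c) = C1*exp(24*c/25)


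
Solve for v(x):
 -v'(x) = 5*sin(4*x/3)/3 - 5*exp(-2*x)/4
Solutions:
 v(x) = C1 + 5*cos(4*x/3)/4 - 5*exp(-2*x)/8


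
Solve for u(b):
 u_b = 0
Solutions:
 u(b) = C1


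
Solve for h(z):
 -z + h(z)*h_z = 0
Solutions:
 h(z) = -sqrt(C1 + z^2)
 h(z) = sqrt(C1 + z^2)


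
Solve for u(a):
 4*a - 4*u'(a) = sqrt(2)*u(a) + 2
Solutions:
 u(a) = C1*exp(-sqrt(2)*a/4) + 2*sqrt(2)*a - 8 - sqrt(2)


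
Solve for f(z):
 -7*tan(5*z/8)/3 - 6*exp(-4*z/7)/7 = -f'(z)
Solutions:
 f(z) = C1 + 28*log(tan(5*z/8)^2 + 1)/15 - 3*exp(-4*z/7)/2


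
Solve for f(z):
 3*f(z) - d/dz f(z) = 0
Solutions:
 f(z) = C1*exp(3*z)


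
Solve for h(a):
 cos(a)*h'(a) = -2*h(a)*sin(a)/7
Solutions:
 h(a) = C1*cos(a)^(2/7)


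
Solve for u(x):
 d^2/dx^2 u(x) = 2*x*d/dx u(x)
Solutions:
 u(x) = C1 + C2*erfi(x)


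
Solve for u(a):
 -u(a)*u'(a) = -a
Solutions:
 u(a) = -sqrt(C1 + a^2)
 u(a) = sqrt(C1 + a^2)


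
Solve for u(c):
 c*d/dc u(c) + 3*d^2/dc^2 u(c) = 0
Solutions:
 u(c) = C1 + C2*erf(sqrt(6)*c/6)


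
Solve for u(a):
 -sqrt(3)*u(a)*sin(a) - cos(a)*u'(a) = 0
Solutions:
 u(a) = C1*cos(a)^(sqrt(3))


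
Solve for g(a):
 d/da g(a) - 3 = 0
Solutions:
 g(a) = C1 + 3*a


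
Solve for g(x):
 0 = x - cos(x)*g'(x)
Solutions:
 g(x) = C1 + Integral(x/cos(x), x)


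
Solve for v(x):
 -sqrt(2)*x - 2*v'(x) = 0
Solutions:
 v(x) = C1 - sqrt(2)*x^2/4


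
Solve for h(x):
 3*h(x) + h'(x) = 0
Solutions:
 h(x) = C1*exp(-3*x)


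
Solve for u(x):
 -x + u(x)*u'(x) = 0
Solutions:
 u(x) = -sqrt(C1 + x^2)
 u(x) = sqrt(C1 + x^2)


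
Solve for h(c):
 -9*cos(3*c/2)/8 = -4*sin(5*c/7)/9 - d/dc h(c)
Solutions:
 h(c) = C1 + 3*sin(3*c/2)/4 + 28*cos(5*c/7)/45


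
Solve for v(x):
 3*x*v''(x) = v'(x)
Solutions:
 v(x) = C1 + C2*x^(4/3)


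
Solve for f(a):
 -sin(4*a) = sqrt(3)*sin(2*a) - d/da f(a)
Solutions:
 f(a) = C1 - sqrt(3)*cos(2*a)/2 - cos(4*a)/4


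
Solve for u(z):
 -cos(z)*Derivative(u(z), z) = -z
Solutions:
 u(z) = C1 + Integral(z/cos(z), z)


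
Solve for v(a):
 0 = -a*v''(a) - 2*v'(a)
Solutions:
 v(a) = C1 + C2/a


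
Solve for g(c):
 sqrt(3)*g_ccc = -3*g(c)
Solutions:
 g(c) = C3*exp(-3^(1/6)*c) + (C1*sin(3^(2/3)*c/2) + C2*cos(3^(2/3)*c/2))*exp(3^(1/6)*c/2)


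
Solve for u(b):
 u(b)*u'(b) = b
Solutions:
 u(b) = -sqrt(C1 + b^2)
 u(b) = sqrt(C1 + b^2)


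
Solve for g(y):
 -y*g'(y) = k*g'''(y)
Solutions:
 g(y) = C1 + Integral(C2*airyai(y*(-1/k)^(1/3)) + C3*airybi(y*(-1/k)^(1/3)), y)


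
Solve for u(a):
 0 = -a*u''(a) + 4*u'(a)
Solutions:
 u(a) = C1 + C2*a^5


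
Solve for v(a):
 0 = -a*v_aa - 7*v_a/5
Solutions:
 v(a) = C1 + C2/a^(2/5)


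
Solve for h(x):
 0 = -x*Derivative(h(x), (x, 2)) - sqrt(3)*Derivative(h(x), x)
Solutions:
 h(x) = C1 + C2*x^(1 - sqrt(3))


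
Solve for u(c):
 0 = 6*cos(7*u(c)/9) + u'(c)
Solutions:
 6*c - 9*log(sin(7*u(c)/9) - 1)/14 + 9*log(sin(7*u(c)/9) + 1)/14 = C1


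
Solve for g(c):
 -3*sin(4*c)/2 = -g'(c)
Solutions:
 g(c) = C1 - 3*cos(4*c)/8


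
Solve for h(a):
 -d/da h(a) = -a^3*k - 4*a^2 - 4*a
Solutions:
 h(a) = C1 + a^4*k/4 + 4*a^3/3 + 2*a^2


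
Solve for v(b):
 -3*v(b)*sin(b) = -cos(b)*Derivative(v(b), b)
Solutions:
 v(b) = C1/cos(b)^3


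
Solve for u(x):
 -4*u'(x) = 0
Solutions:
 u(x) = C1


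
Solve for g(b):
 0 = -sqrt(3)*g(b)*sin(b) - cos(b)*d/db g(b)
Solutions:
 g(b) = C1*cos(b)^(sqrt(3))


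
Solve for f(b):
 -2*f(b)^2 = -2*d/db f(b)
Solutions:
 f(b) = -1/(C1 + b)


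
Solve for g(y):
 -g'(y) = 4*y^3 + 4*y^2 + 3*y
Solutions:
 g(y) = C1 - y^4 - 4*y^3/3 - 3*y^2/2


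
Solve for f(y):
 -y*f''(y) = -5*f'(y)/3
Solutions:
 f(y) = C1 + C2*y^(8/3)


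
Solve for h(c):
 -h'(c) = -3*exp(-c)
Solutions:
 h(c) = C1 - 3*exp(-c)


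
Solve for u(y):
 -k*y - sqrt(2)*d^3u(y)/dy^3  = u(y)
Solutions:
 u(y) = C3*exp(-2^(5/6)*y/2) - k*y + (C1*sin(2^(5/6)*sqrt(3)*y/4) + C2*cos(2^(5/6)*sqrt(3)*y/4))*exp(2^(5/6)*y/4)


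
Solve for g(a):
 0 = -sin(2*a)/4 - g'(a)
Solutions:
 g(a) = C1 + cos(2*a)/8


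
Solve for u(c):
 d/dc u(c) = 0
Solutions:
 u(c) = C1


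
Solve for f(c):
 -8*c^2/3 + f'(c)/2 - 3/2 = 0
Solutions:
 f(c) = C1 + 16*c^3/9 + 3*c


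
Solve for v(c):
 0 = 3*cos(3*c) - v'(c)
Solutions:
 v(c) = C1 + sin(3*c)


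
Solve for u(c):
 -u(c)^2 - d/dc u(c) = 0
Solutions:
 u(c) = 1/(C1 + c)


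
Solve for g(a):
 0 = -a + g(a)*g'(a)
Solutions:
 g(a) = -sqrt(C1 + a^2)
 g(a) = sqrt(C1 + a^2)


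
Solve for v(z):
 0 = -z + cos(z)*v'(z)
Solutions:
 v(z) = C1 + Integral(z/cos(z), z)


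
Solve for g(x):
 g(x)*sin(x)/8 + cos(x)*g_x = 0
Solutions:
 g(x) = C1*cos(x)^(1/8)


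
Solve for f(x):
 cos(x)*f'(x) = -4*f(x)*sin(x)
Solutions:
 f(x) = C1*cos(x)^4


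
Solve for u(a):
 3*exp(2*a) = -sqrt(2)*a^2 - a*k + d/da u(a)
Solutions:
 u(a) = C1 + sqrt(2)*a^3/3 + a^2*k/2 + 3*exp(2*a)/2


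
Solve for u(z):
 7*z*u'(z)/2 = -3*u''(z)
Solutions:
 u(z) = C1 + C2*erf(sqrt(21)*z/6)


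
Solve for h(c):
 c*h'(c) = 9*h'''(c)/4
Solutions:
 h(c) = C1 + Integral(C2*airyai(2^(2/3)*3^(1/3)*c/3) + C3*airybi(2^(2/3)*3^(1/3)*c/3), c)


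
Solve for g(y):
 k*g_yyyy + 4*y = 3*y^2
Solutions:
 g(y) = C1 + C2*y + C3*y^2 + C4*y^3 + y^6/(120*k) - y^5/(30*k)


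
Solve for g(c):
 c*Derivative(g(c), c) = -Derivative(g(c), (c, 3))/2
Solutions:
 g(c) = C1 + Integral(C2*airyai(-2^(1/3)*c) + C3*airybi(-2^(1/3)*c), c)


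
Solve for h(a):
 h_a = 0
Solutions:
 h(a) = C1


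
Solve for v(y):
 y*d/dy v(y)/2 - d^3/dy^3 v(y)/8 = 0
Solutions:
 v(y) = C1 + Integral(C2*airyai(2^(2/3)*y) + C3*airybi(2^(2/3)*y), y)


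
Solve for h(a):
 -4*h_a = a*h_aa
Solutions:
 h(a) = C1 + C2/a^3


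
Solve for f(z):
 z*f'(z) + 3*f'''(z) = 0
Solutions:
 f(z) = C1 + Integral(C2*airyai(-3^(2/3)*z/3) + C3*airybi(-3^(2/3)*z/3), z)


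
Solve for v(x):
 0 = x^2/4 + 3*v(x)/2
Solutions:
 v(x) = -x^2/6


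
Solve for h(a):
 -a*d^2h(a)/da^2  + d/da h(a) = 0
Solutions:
 h(a) = C1 + C2*a^2


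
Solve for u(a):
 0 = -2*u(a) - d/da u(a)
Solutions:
 u(a) = C1*exp(-2*a)


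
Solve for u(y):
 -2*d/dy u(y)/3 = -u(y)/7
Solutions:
 u(y) = C1*exp(3*y/14)


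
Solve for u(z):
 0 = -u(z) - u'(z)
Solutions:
 u(z) = C1*exp(-z)


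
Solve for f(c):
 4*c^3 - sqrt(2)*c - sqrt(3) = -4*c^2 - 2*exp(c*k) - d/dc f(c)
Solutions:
 f(c) = C1 - c^4 - 4*c^3/3 + sqrt(2)*c^2/2 + sqrt(3)*c - 2*exp(c*k)/k


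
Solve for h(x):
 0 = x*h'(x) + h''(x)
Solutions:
 h(x) = C1 + C2*erf(sqrt(2)*x/2)


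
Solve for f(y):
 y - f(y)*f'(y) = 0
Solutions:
 f(y) = -sqrt(C1 + y^2)
 f(y) = sqrt(C1 + y^2)


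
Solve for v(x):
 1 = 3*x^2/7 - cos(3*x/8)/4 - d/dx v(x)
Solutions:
 v(x) = C1 + x^3/7 - x - 2*sin(3*x/8)/3


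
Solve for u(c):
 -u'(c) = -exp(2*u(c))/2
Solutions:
 u(c) = log(-sqrt(-1/(C1 + c)))
 u(c) = log(-1/(C1 + c))/2


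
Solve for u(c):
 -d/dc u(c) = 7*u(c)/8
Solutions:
 u(c) = C1*exp(-7*c/8)


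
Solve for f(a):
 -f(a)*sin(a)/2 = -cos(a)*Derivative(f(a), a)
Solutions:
 f(a) = C1/sqrt(cos(a))


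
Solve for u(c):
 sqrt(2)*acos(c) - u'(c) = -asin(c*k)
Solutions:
 u(c) = C1 + sqrt(2)*(c*acos(c) - sqrt(1 - c^2)) + Piecewise((c*asin(c*k) + sqrt(-c^2*k^2 + 1)/k, Ne(k, 0)), (0, True))


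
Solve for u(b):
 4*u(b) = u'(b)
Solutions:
 u(b) = C1*exp(4*b)


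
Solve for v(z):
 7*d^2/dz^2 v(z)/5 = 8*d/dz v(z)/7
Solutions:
 v(z) = C1 + C2*exp(40*z/49)


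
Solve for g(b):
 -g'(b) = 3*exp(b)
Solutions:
 g(b) = C1 - 3*exp(b)


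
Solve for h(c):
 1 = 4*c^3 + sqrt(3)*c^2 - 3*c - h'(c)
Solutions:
 h(c) = C1 + c^4 + sqrt(3)*c^3/3 - 3*c^2/2 - c


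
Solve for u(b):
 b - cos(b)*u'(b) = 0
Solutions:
 u(b) = C1 + Integral(b/cos(b), b)


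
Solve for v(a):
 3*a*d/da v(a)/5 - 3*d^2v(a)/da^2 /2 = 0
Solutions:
 v(a) = C1 + C2*erfi(sqrt(5)*a/5)


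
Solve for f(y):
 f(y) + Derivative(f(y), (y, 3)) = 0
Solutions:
 f(y) = C3*exp(-y) + (C1*sin(sqrt(3)*y/2) + C2*cos(sqrt(3)*y/2))*exp(y/2)


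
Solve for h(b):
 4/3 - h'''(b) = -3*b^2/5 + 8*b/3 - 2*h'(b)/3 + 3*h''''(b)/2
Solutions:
 h(b) = C1 + C2*exp(-b*(2*2^(2/3)/(9*sqrt(73) + 77)^(1/3) + 4 + 2^(1/3)*(9*sqrt(73) + 77)^(1/3))/18)*sin(2^(1/3)*sqrt(3)*b*(-(9*sqrt(73) + 77)^(1/3) + 2*2^(1/3)/(9*sqrt(73) + 77)^(1/3))/18) + C3*exp(-b*(2*2^(2/3)/(9*sqrt(73) + 77)^(1/3) + 4 + 2^(1/3)*(9*sqrt(73) + 77)^(1/3))/18)*cos(2^(1/3)*sqrt(3)*b*(-(9*sqrt(73) + 77)^(1/3) + 2*2^(1/3)/(9*sqrt(73) + 77)^(1/3))/18) + C4*exp(b*(-2 + 2*2^(2/3)/(9*sqrt(73) + 77)^(1/3) + 2^(1/3)*(9*sqrt(73) + 77)^(1/3))/9) - 3*b^3/10 + 2*b^2 - 47*b/10


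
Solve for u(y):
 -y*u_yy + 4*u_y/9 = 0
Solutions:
 u(y) = C1 + C2*y^(13/9)


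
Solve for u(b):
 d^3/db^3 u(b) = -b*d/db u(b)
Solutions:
 u(b) = C1 + Integral(C2*airyai(-b) + C3*airybi(-b), b)


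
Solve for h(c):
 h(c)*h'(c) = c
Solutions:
 h(c) = -sqrt(C1 + c^2)
 h(c) = sqrt(C1 + c^2)


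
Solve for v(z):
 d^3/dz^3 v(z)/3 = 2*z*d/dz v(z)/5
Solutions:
 v(z) = C1 + Integral(C2*airyai(5^(2/3)*6^(1/3)*z/5) + C3*airybi(5^(2/3)*6^(1/3)*z/5), z)


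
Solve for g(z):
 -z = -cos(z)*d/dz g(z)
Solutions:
 g(z) = C1 + Integral(z/cos(z), z)


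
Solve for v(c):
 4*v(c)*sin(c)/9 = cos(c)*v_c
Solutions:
 v(c) = C1/cos(c)^(4/9)


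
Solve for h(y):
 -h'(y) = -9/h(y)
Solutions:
 h(y) = -sqrt(C1 + 18*y)
 h(y) = sqrt(C1 + 18*y)


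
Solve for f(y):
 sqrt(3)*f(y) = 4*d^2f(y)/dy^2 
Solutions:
 f(y) = C1*exp(-3^(1/4)*y/2) + C2*exp(3^(1/4)*y/2)


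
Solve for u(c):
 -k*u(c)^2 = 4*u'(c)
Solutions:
 u(c) = 4/(C1 + c*k)


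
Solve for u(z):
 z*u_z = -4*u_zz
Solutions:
 u(z) = C1 + C2*erf(sqrt(2)*z/4)


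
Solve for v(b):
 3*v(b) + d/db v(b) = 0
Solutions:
 v(b) = C1*exp(-3*b)


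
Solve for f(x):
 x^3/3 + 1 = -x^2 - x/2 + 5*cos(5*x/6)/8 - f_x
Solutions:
 f(x) = C1 - x^4/12 - x^3/3 - x^2/4 - x + 3*sin(5*x/6)/4


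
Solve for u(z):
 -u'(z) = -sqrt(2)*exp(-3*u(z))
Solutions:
 u(z) = log(C1 + 3*sqrt(2)*z)/3
 u(z) = log((-3^(1/3) - 3^(5/6)*I)*(C1 + sqrt(2)*z)^(1/3)/2)
 u(z) = log((-3^(1/3) + 3^(5/6)*I)*(C1 + sqrt(2)*z)^(1/3)/2)


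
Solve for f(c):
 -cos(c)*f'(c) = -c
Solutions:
 f(c) = C1 + Integral(c/cos(c), c)


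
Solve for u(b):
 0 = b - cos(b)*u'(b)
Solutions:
 u(b) = C1 + Integral(b/cos(b), b)


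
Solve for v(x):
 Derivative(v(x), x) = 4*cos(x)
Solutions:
 v(x) = C1 + 4*sin(x)


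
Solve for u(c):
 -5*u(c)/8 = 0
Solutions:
 u(c) = 0


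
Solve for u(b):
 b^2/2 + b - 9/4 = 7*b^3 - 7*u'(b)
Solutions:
 u(b) = C1 + b^4/4 - b^3/42 - b^2/14 + 9*b/28


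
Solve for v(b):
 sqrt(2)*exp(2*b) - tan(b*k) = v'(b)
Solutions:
 v(b) = C1 - Piecewise((-log(cos(b*k))/k, Ne(k, 0)), (0, True)) + sqrt(2)*exp(2*b)/2


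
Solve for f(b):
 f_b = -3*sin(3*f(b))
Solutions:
 f(b) = -acos((-C1 - exp(18*b))/(C1 - exp(18*b)))/3 + 2*pi/3
 f(b) = acos((-C1 - exp(18*b))/(C1 - exp(18*b)))/3


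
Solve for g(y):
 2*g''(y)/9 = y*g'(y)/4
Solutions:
 g(y) = C1 + C2*erfi(3*y/4)


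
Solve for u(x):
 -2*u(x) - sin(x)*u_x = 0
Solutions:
 u(x) = C1*(cos(x) + 1)/(cos(x) - 1)


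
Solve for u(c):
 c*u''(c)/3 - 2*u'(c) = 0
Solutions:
 u(c) = C1 + C2*c^7


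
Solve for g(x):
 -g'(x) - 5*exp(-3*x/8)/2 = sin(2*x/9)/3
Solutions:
 g(x) = C1 + 3*cos(2*x/9)/2 + 20*exp(-3*x/8)/3


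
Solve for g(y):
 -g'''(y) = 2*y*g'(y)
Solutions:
 g(y) = C1 + Integral(C2*airyai(-2^(1/3)*y) + C3*airybi(-2^(1/3)*y), y)


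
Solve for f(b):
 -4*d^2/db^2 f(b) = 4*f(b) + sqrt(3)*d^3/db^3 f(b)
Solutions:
 f(b) = C1*exp(b*(-8*sqrt(3) + 8*2^(2/3)/(sqrt(435) + 113*sqrt(3)/9)^(1/3) + 3*2^(1/3)*(sqrt(435) + 113*sqrt(3)/9)^(1/3))/18)*sin(sqrt(3)*b*(-3*(2*sqrt(435) + 226*sqrt(3)/9)^(1/3) + 16/(2*sqrt(435) + 226*sqrt(3)/9)^(1/3))/18) + C2*exp(b*(-8*sqrt(3) + 8*2^(2/3)/(sqrt(435) + 113*sqrt(3)/9)^(1/3) + 3*2^(1/3)*(sqrt(435) + 113*sqrt(3)/9)^(1/3))/18)*cos(sqrt(3)*b*(-3*(2*sqrt(435) + 226*sqrt(3)/9)^(1/3) + 16/(2*sqrt(435) + 226*sqrt(3)/9)^(1/3))/18) + C3*exp(-b*(8*2^(2/3)/(sqrt(435) + 113*sqrt(3)/9)^(1/3) + 4*sqrt(3) + 3*2^(1/3)*(sqrt(435) + 113*sqrt(3)/9)^(1/3))/9)


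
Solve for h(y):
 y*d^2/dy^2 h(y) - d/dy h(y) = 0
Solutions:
 h(y) = C1 + C2*y^2


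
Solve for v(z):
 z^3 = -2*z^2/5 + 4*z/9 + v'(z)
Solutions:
 v(z) = C1 + z^4/4 + 2*z^3/15 - 2*z^2/9


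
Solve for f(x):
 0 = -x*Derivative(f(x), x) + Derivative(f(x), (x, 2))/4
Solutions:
 f(x) = C1 + C2*erfi(sqrt(2)*x)


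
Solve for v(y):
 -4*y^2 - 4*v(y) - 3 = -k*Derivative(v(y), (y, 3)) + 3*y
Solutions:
 v(y) = C1*exp(2^(2/3)*y*(1/k)^(1/3)) + C2*exp(2^(2/3)*y*(-1 + sqrt(3)*I)*(1/k)^(1/3)/2) + C3*exp(-2^(2/3)*y*(1 + sqrt(3)*I)*(1/k)^(1/3)/2) - y^2 - 3*y/4 - 3/4


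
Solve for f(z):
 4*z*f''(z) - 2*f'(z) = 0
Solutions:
 f(z) = C1 + C2*z^(3/2)


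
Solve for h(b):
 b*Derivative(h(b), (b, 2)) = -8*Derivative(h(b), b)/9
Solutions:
 h(b) = C1 + C2*b^(1/9)


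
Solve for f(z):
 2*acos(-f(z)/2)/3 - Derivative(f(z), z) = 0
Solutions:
 Integral(1/acos(-_y/2), (_y, f(z))) = C1 + 2*z/3


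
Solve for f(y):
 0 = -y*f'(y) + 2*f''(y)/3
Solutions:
 f(y) = C1 + C2*erfi(sqrt(3)*y/2)


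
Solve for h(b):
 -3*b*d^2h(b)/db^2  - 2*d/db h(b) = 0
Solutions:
 h(b) = C1 + C2*b^(1/3)


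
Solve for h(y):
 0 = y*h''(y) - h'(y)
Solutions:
 h(y) = C1 + C2*y^2


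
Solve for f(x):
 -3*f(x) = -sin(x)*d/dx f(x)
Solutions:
 f(x) = C1*(cos(x) - 1)^(3/2)/(cos(x) + 1)^(3/2)


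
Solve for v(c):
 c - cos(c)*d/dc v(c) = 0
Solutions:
 v(c) = C1 + Integral(c/cos(c), c)


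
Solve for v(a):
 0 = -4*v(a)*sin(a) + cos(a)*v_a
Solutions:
 v(a) = C1/cos(a)^4


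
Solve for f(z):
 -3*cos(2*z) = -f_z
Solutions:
 f(z) = C1 + 3*sin(2*z)/2


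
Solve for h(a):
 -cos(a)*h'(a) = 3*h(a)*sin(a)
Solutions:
 h(a) = C1*cos(a)^3


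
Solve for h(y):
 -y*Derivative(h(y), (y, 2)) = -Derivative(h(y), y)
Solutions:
 h(y) = C1 + C2*y^2


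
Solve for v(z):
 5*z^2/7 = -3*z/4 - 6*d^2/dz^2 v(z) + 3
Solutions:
 v(z) = C1 + C2*z - 5*z^4/504 - z^3/48 + z^2/4


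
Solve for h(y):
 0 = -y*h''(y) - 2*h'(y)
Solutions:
 h(y) = C1 + C2/y


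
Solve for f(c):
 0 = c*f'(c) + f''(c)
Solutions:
 f(c) = C1 + C2*erf(sqrt(2)*c/2)


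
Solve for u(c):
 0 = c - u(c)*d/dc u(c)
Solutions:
 u(c) = -sqrt(C1 + c^2)
 u(c) = sqrt(C1 + c^2)


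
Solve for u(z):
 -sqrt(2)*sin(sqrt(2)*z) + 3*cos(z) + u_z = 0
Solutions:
 u(z) = C1 - 3*sin(z) - cos(sqrt(2)*z)


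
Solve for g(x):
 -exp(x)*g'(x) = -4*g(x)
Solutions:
 g(x) = C1*exp(-4*exp(-x))


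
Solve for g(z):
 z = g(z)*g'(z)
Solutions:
 g(z) = -sqrt(C1 + z^2)
 g(z) = sqrt(C1 + z^2)


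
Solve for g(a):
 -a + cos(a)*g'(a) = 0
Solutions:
 g(a) = C1 + Integral(a/cos(a), a)


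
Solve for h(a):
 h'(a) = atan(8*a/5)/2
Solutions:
 h(a) = C1 + a*atan(8*a/5)/2 - 5*log(64*a^2 + 25)/32


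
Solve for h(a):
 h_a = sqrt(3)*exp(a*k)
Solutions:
 h(a) = C1 + sqrt(3)*exp(a*k)/k


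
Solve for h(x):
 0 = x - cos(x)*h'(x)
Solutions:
 h(x) = C1 + Integral(x/cos(x), x)


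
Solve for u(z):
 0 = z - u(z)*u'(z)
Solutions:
 u(z) = -sqrt(C1 + z^2)
 u(z) = sqrt(C1 + z^2)


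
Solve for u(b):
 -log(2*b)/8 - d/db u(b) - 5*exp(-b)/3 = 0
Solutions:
 u(b) = C1 - b*log(b)/8 + b*(1 - log(2))/8 + 5*exp(-b)/3


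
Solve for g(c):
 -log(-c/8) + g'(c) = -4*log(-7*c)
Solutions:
 g(c) = C1 - 3*c*log(-c) + c*(3 - log(19208))


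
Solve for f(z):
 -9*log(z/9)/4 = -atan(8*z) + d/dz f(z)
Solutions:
 f(z) = C1 - 9*z*log(z)/4 + z*atan(8*z) + 9*z/4 + 9*z*log(3)/2 - log(64*z^2 + 1)/16


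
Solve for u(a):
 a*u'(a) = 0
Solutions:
 u(a) = C1


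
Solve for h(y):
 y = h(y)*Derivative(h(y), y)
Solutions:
 h(y) = -sqrt(C1 + y^2)
 h(y) = sqrt(C1 + y^2)


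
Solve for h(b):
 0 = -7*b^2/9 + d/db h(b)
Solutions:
 h(b) = C1 + 7*b^3/27


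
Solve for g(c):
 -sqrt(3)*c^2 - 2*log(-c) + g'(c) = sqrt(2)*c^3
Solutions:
 g(c) = C1 + sqrt(2)*c^4/4 + sqrt(3)*c^3/3 + 2*c*log(-c) - 2*c


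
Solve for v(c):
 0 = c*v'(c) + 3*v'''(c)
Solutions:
 v(c) = C1 + Integral(C2*airyai(-3^(2/3)*c/3) + C3*airybi(-3^(2/3)*c/3), c)


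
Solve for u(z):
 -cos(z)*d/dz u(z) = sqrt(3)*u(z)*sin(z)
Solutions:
 u(z) = C1*cos(z)^(sqrt(3))


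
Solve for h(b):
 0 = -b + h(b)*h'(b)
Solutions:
 h(b) = -sqrt(C1 + b^2)
 h(b) = sqrt(C1 + b^2)


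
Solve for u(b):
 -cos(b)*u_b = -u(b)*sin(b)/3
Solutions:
 u(b) = C1/cos(b)^(1/3)


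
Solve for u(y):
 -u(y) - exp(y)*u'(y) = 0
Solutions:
 u(y) = C1*exp(exp(-y))


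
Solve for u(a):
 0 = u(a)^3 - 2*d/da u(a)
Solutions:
 u(a) = -sqrt(-1/(C1 + a))
 u(a) = sqrt(-1/(C1 + a))


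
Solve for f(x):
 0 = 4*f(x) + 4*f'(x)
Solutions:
 f(x) = C1*exp(-x)


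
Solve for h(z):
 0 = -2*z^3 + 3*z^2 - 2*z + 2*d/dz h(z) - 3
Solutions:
 h(z) = C1 + z^4/4 - z^3/2 + z^2/2 + 3*z/2


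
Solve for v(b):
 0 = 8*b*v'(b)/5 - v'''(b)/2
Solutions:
 v(b) = C1 + Integral(C2*airyai(2*2^(1/3)*5^(2/3)*b/5) + C3*airybi(2*2^(1/3)*5^(2/3)*b/5), b)


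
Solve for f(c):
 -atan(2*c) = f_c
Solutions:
 f(c) = C1 - c*atan(2*c) + log(4*c^2 + 1)/4


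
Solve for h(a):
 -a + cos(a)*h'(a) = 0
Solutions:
 h(a) = C1 + Integral(a/cos(a), a)


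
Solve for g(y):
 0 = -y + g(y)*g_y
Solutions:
 g(y) = -sqrt(C1 + y^2)
 g(y) = sqrt(C1 + y^2)


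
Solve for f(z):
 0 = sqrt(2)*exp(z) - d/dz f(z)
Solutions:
 f(z) = C1 + sqrt(2)*exp(z)


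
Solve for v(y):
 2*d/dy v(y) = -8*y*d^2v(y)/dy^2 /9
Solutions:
 v(y) = C1 + C2/y^(5/4)


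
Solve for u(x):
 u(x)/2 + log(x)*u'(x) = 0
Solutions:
 u(x) = C1*exp(-li(x)/2)


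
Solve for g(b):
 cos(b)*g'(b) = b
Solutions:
 g(b) = C1 + Integral(b/cos(b), b)


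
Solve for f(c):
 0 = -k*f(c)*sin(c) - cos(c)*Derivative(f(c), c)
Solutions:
 f(c) = C1*exp(k*log(cos(c)))


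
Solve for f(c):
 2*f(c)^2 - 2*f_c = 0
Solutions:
 f(c) = -1/(C1 + c)


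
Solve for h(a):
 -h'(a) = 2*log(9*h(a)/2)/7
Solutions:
 -7*Integral(1/(-log(_y) - 2*log(3) + log(2)), (_y, h(a)))/2 = C1 - a


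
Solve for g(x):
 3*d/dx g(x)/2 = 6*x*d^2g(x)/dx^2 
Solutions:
 g(x) = C1 + C2*x^(5/4)


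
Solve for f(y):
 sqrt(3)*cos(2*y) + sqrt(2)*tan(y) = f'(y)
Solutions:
 f(y) = C1 - sqrt(2)*log(cos(y)) + sqrt(3)*sin(2*y)/2


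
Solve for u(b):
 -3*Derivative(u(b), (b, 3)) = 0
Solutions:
 u(b) = C1 + C2*b + C3*b^2


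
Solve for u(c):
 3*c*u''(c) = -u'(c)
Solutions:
 u(c) = C1 + C2*c^(2/3)


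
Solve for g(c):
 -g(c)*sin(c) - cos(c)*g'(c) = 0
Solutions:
 g(c) = C1*cos(c)


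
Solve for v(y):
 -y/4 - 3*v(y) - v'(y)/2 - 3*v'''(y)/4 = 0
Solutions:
 v(y) = C1*exp(-2^(1/3)*y*(-(27 + sqrt(731))^(1/3) + 2^(1/3)/(27 + sqrt(731))^(1/3))/6)*sin(2^(1/3)*sqrt(3)*y*(2^(1/3)/(27 + sqrt(731))^(1/3) + (27 + sqrt(731))^(1/3))/6) + C2*exp(-2^(1/3)*y*(-(27 + sqrt(731))^(1/3) + 2^(1/3)/(27 + sqrt(731))^(1/3))/6)*cos(2^(1/3)*sqrt(3)*y*(2^(1/3)/(27 + sqrt(731))^(1/3) + (27 + sqrt(731))^(1/3))/6) + C3*exp(2^(1/3)*y*(-(27 + sqrt(731))^(1/3) + 2^(1/3)/(27 + sqrt(731))^(1/3))/3) - y/12 + 1/72


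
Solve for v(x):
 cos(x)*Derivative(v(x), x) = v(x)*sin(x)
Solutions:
 v(x) = C1/cos(x)


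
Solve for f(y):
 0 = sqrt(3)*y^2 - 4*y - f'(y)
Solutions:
 f(y) = C1 + sqrt(3)*y^3/3 - 2*y^2


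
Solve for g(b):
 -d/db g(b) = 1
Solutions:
 g(b) = C1 - b


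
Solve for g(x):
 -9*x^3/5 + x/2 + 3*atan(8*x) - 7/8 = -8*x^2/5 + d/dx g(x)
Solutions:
 g(x) = C1 - 9*x^4/20 + 8*x^3/15 + x^2/4 + 3*x*atan(8*x) - 7*x/8 - 3*log(64*x^2 + 1)/16


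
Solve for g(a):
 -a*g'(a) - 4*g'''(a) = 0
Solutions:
 g(a) = C1 + Integral(C2*airyai(-2^(1/3)*a/2) + C3*airybi(-2^(1/3)*a/2), a)


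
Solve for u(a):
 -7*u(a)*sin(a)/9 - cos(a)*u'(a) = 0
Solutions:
 u(a) = C1*cos(a)^(7/9)


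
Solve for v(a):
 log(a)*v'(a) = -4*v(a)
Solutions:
 v(a) = C1*exp(-4*li(a))


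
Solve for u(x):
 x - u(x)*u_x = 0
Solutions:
 u(x) = -sqrt(C1 + x^2)
 u(x) = sqrt(C1 + x^2)


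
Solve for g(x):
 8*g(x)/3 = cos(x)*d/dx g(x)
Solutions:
 g(x) = C1*(sin(x) + 1)^(4/3)/(sin(x) - 1)^(4/3)


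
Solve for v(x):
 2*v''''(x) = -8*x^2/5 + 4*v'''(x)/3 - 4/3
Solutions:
 v(x) = C1 + C2*x + C3*x^2 + C4*exp(2*x/3) + x^5/50 + 3*x^4/20 + 16*x^3/15


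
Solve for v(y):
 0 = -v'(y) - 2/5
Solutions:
 v(y) = C1 - 2*y/5


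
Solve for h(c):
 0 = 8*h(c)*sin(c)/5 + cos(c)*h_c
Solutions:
 h(c) = C1*cos(c)^(8/5)


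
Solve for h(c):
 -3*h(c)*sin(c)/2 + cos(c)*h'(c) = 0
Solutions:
 h(c) = C1/cos(c)^(3/2)


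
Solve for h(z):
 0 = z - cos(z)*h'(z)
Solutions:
 h(z) = C1 + Integral(z/cos(z), z)


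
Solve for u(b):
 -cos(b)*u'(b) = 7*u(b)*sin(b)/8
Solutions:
 u(b) = C1*cos(b)^(7/8)


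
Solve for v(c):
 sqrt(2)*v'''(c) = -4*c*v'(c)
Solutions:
 v(c) = C1 + Integral(C2*airyai(-sqrt(2)*c) + C3*airybi(-sqrt(2)*c), c)


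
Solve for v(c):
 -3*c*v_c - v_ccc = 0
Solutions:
 v(c) = C1 + Integral(C2*airyai(-3^(1/3)*c) + C3*airybi(-3^(1/3)*c), c)


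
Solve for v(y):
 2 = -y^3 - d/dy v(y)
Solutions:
 v(y) = C1 - y^4/4 - 2*y


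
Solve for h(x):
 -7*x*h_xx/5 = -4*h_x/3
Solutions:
 h(x) = C1 + C2*x^(41/21)


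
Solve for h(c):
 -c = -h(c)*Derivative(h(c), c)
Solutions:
 h(c) = -sqrt(C1 + c^2)
 h(c) = sqrt(C1 + c^2)


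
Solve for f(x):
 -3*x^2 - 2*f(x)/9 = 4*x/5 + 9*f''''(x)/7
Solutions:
 f(x) = -27*x^2/2 - 18*x/5 + (C1*sin(2^(3/4)*7^(1/4)*x/6) + C2*cos(2^(3/4)*7^(1/4)*x/6))*exp(-2^(3/4)*7^(1/4)*x/6) + (C3*sin(2^(3/4)*7^(1/4)*x/6) + C4*cos(2^(3/4)*7^(1/4)*x/6))*exp(2^(3/4)*7^(1/4)*x/6)


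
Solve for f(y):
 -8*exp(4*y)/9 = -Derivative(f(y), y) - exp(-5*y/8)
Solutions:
 f(y) = C1 + 2*exp(4*y)/9 + 8*exp(-5*y/8)/5


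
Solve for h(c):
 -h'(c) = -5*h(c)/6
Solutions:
 h(c) = C1*exp(5*c/6)


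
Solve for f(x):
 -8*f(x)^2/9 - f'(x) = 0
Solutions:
 f(x) = 9/(C1 + 8*x)


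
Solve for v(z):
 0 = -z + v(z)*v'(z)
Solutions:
 v(z) = -sqrt(C1 + z^2)
 v(z) = sqrt(C1 + z^2)


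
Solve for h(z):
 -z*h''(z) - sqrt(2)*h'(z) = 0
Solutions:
 h(z) = C1 + C2*z^(1 - sqrt(2))


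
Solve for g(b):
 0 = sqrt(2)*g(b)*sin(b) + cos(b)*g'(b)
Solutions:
 g(b) = C1*cos(b)^(sqrt(2))


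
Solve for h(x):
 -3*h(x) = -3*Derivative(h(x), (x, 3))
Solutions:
 h(x) = C3*exp(x) + (C1*sin(sqrt(3)*x/2) + C2*cos(sqrt(3)*x/2))*exp(-x/2)


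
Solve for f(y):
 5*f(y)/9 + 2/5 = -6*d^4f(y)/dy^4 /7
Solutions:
 f(y) = (C1*sin(210^(1/4)*y/6) + C2*cos(210^(1/4)*y/6))*exp(-210^(1/4)*y/6) + (C3*sin(210^(1/4)*y/6) + C4*cos(210^(1/4)*y/6))*exp(210^(1/4)*y/6) - 18/25
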